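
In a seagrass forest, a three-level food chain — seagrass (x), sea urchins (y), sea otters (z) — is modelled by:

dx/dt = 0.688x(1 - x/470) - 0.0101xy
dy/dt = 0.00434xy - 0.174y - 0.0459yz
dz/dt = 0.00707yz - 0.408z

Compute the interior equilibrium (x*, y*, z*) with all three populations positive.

x* ≈ 71.8, y* ≈ 57.7, z* ≈ 3

From dz/dt = 0: 0.00707y* = 0.408, so y* = 57.7.
From dx/dt = 0: 0.688(1 - x*/470) = 0.0101·57.7, giving x* = 470·(1 - 0.847) = 71.8.
From dy/dt = 0: 0.00434·71.8 - 0.174 = 0.0459z*, so z* = 0.138/0.0459 = 3.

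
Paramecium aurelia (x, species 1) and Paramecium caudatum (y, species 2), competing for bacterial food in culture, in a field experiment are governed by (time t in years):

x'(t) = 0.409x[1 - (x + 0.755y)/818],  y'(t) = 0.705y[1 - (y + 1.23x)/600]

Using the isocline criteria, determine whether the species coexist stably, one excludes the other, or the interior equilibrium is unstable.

Compare the nullcline intercepts: K1/α12 = 818/0.755 = 1080 > K2 = 600; K2/α21 = 600/1.23 = 488 < K1 = 818.
Since the inequalities point opposite ways, species 1 can invade but species 2 cannot.

species 1 excludes species 2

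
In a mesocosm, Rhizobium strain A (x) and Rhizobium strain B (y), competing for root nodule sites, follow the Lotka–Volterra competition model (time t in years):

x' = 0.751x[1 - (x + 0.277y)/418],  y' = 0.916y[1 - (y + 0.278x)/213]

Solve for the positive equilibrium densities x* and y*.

Setting both brackets to zero gives the nullclines x + 0.277y = 418 and 0.278x + y = 213.
Substituting y = 213 - 0.278x into the first: x(1 - 0.277·0.278) = 418 - 0.277·213.
So x* = 359/0.923 = 389, and then y* = 213 - 0.278·389 = 105.

x* ≈ 389, y* ≈ 105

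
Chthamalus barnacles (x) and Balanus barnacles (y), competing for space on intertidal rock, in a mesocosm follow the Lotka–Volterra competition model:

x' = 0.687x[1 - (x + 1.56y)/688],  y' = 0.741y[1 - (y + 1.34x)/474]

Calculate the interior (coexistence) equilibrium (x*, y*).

Setting both brackets to zero gives the nullclines x + 1.56y = 688 and 1.34x + y = 474.
Substituting y = 474 - 1.34x into the first: x(1 - 1.56·1.34) = 688 - 1.56·474.
So x* = -51.4/-1.09 = 47.2, and then y* = 474 - 1.34·47.2 = 411.

x* ≈ 47.2, y* ≈ 411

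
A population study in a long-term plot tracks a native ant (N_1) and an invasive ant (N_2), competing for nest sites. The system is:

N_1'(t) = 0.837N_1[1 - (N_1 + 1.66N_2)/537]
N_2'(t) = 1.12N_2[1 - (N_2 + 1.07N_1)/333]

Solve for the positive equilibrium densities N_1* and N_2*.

Setting both brackets to zero gives the nullclines N_1 + 1.66N_2 = 537 and 1.07N_1 + N_2 = 333.
Substituting N_2 = 333 - 1.07N_1 into the first: N_1(1 - 1.66·1.07) = 537 - 1.66·333.
So N_1* = -15.8/-0.776 = 20.3, and then N_2* = 333 - 1.07·20.3 = 311.

N_1* ≈ 20.3, N_2* ≈ 311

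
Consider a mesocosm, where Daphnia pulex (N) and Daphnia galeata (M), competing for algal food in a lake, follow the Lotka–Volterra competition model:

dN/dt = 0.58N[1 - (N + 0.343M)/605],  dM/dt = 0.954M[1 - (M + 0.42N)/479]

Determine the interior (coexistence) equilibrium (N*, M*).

Setting both brackets to zero gives the nullclines N + 0.343M = 605 and 0.42N + M = 479.
Substituting M = 479 - 0.42N into the first: N(1 - 0.343·0.42) = 605 - 0.343·479.
So N* = 441/0.856 = 515, and then M* = 479 - 0.42·515 = 263.

N* ≈ 515, M* ≈ 263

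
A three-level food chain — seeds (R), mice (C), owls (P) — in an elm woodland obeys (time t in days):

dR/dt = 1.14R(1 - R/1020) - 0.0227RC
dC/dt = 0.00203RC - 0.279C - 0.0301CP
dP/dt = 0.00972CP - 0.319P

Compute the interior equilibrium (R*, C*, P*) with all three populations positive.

R* ≈ 353, C* ≈ 32.8, P* ≈ 14.6

From dP/dt = 0: 0.00972C* = 0.319, so C* = 32.8.
From dR/dt = 0: 1.14(1 - R*/1020) = 0.0227·32.8, giving R* = 1020·(1 - 0.653) = 353.
From dC/dt = 0: 0.00203·353 - 0.279 = 0.0301P*, so P* = 0.438/0.0301 = 14.6.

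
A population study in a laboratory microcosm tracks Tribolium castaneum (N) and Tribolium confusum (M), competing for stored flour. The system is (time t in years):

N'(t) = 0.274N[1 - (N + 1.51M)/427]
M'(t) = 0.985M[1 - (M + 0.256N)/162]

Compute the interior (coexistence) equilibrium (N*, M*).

N* ≈ 297, M* ≈ 85.9

Setting both brackets to zero gives the nullclines N + 1.51M = 427 and 0.256N + M = 162.
Substituting M = 162 - 0.256N into the first: N(1 - 1.51·0.256) = 427 - 1.51·162.
So N* = 182/0.613 = 297, and then M* = 162 - 0.256·297 = 85.9.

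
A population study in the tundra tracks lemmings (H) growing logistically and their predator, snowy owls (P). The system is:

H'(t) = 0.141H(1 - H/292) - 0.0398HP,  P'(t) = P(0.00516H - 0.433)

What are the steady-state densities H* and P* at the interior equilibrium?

From dP/dt = 0 with P > 0: 0.00516H* = 0.433, so H* = 83.9.
Substitute into dH/dt = 0: 0.141(1 - 83.9/292) = 0.0398P*.
The bracket is 0.713, giving P* = 0.1/0.0398 = 2.52.

H* ≈ 83.9, P* ≈ 2.52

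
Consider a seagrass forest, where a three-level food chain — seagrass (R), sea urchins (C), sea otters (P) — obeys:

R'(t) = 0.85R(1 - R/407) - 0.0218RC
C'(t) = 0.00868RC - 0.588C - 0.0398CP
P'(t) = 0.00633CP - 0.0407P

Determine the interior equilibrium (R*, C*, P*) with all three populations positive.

R* ≈ 340, C* ≈ 6.43, P* ≈ 59.4

From dP/dt = 0: 0.00633C* = 0.0407, so C* = 6.43.
From dR/dt = 0: 0.85(1 - R*/407) = 0.0218·6.43, giving R* = 407·(1 - 0.165) = 340.
From dC/dt = 0: 0.00868·340 - 0.588 = 0.0398P*, so P* = 2.36/0.0398 = 59.4.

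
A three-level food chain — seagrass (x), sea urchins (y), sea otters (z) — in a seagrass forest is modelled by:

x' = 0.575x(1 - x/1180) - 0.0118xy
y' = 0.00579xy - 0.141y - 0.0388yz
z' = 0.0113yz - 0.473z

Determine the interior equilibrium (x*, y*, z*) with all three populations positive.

From dz/dt = 0: 0.0113y* = 0.473, so y* = 41.9.
From dx/dt = 0: 0.575(1 - x*/1180) = 0.0118·41.9, giving x* = 1180·(1 - 0.859) = 166.
From dy/dt = 0: 0.00579·166 - 0.141 = 0.0388z*, so z* = 0.822/0.0388 = 21.2.

x* ≈ 166, y* ≈ 41.9, z* ≈ 21.2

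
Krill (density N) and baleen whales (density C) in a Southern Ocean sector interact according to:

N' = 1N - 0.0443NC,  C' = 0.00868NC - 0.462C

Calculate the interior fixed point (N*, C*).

N* ≈ 53.2, C* ≈ 22.6

Set dC/dt = 0 with C > 0: 0.00868N - 0.462 = 0, so N* = 0.462/0.00868 = 53.2.
Set dN/dt = 0 with N > 0: 1 - 0.0443C = 0, so C* = 1/0.0443 = 22.6.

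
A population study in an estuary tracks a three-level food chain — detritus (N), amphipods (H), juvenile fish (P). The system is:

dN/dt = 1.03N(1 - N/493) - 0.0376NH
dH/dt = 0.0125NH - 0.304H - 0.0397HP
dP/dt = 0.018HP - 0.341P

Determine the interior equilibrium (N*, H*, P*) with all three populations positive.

N* ≈ 152, H* ≈ 18.9, P* ≈ 40.2

From dP/dt = 0: 0.018H* = 0.341, so H* = 18.9.
From dN/dt = 0: 1.03(1 - N*/493) = 0.0376·18.9, giving N* = 493·(1 - 0.692) = 152.
From dH/dt = 0: 0.0125·152 - 0.304 = 0.0397P*, so P* = 1.6/0.0397 = 40.2.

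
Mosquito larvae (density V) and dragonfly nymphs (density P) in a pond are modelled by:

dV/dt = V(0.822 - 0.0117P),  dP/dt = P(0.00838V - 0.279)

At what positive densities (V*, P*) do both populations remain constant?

V* ≈ 33.3, P* ≈ 70.3

Set dP/dt = 0 with P > 0: 0.00838V - 0.279 = 0, so V* = 0.279/0.00838 = 33.3.
Set dV/dt = 0 with V > 0: 0.822 - 0.0117P = 0, so P* = 0.822/0.0117 = 70.3.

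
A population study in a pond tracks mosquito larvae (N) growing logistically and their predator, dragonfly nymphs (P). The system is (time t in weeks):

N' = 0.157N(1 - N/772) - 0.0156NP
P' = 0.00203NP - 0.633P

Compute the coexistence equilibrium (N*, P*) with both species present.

From dP/dt = 0 with P > 0: 0.00203N* = 0.633, so N* = 312.
Substitute into dN/dt = 0: 0.157(1 - 312/772) = 0.0156P*.
The bracket is 0.596, giving P* = 0.0936/0.0156 = 6.

N* ≈ 312, P* ≈ 6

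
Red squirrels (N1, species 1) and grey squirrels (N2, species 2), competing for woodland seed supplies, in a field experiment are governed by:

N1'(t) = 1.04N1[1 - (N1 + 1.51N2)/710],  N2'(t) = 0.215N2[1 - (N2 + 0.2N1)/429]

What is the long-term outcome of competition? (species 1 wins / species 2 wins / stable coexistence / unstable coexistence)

Compare the nullcline intercepts: K1/α12 = 710/1.51 = 470 > K2 = 429; K2/α21 = 429/0.2 = 2140 > K1 = 710.
Since both inequalities hold, each species can invade when rare, so the interior equilibrium is stable.

stable coexistence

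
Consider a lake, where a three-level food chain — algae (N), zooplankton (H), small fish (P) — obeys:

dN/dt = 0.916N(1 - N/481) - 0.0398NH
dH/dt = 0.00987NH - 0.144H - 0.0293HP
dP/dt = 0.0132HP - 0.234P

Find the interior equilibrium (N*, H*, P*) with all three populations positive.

From dP/dt = 0: 0.0132H* = 0.234, so H* = 17.7.
From dN/dt = 0: 0.916(1 - N*/481) = 0.0398·17.7, giving N* = 481·(1 - 0.77) = 111.
From dH/dt = 0: 0.00987·111 - 0.144 = 0.0293P*, so P* = 0.947/0.0293 = 32.3.

N* ≈ 111, H* ≈ 17.7, P* ≈ 32.3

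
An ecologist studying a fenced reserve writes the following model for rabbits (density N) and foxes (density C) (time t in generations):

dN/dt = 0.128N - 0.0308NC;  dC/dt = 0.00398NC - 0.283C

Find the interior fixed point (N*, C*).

Set dC/dt = 0 with C > 0: 0.00398N - 0.283 = 0, so N* = 0.283/0.00398 = 71.1.
Set dN/dt = 0 with N > 0: 0.128 - 0.0308C = 0, so C* = 0.128/0.0308 = 4.16.

N* ≈ 71.1, C* ≈ 4.16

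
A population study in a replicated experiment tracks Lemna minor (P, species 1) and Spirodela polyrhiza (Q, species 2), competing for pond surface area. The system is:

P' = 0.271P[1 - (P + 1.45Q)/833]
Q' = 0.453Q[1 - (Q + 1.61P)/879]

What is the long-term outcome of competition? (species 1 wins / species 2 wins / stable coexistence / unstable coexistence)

unstable coexistence (outcome depends on initial conditions)

Compare the nullcline intercepts: K1/α12 = 833/1.45 = 574 < K2 = 879; K2/α21 = 879/1.61 = 546 < K1 = 833.
Since both are reversed, neither can invade when rare; the interior point is a saddle.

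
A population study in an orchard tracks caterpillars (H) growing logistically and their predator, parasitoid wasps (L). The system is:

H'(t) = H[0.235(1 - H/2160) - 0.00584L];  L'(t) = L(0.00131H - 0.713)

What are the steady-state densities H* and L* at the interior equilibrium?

From dL/dt = 0 with L > 0: 0.00131H* = 0.713, so H* = 544.
Substitute into dH/dt = 0: 0.235(1 - 544/2160) = 0.00584L*.
The bracket is 0.748, giving L* = 0.176/0.00584 = 30.1.

H* ≈ 544, L* ≈ 30.1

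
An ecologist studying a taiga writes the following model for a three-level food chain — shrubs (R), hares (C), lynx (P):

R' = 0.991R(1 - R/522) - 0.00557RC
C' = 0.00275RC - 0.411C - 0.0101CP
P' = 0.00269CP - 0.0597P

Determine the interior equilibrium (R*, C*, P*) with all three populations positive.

From dP/dt = 0: 0.00269C* = 0.0597, so C* = 22.2.
From dR/dt = 0: 0.991(1 - R*/522) = 0.00557·22.2, giving R* = 522·(1 - 0.125) = 457.
From dC/dt = 0: 0.00275·457 - 0.411 = 0.0101P*, so P* = 0.845/0.0101 = 83.7.

R* ≈ 457, C* ≈ 22.2, P* ≈ 83.7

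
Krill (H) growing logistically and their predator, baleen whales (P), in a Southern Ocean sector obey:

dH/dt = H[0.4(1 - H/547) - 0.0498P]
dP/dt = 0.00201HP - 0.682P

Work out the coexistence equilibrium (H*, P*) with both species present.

H* ≈ 339, P* ≈ 3.05

From dP/dt = 0 with P > 0: 0.00201H* = 0.682, so H* = 339.
Substitute into dH/dt = 0: 0.4(1 - 339/547) = 0.0498P*.
The bracket is 0.38, giving P* = 0.152/0.0498 = 3.05.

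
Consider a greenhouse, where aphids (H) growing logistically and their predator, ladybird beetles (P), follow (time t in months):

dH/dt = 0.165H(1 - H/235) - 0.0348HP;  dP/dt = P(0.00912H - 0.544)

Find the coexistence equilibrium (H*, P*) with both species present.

H* ≈ 59.6, P* ≈ 3.54

From dP/dt = 0 with P > 0: 0.00912H* = 0.544, so H* = 59.6.
Substitute into dH/dt = 0: 0.165(1 - 59.6/235) = 0.0348P*.
The bracket is 0.746, giving P* = 0.123/0.0348 = 3.54.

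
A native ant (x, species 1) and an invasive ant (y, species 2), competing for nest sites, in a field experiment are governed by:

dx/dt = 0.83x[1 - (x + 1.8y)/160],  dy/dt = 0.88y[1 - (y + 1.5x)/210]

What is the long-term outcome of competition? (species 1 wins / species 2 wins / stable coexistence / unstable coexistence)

Compare the nullcline intercepts: K1/α12 = 160/1.8 = 88.9 < K2 = 210; K2/α21 = 210/1.5 = 140 < K1 = 160.
Since both are reversed, neither can invade when rare; the interior point is a saddle.

unstable coexistence (outcome depends on initial conditions)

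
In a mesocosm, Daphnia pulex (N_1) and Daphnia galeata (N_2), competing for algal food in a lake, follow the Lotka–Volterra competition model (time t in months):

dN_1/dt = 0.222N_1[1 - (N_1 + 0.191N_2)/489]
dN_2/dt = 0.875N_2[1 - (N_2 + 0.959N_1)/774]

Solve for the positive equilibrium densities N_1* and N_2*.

Setting both brackets to zero gives the nullclines N_1 + 0.191N_2 = 489 and 0.959N_1 + N_2 = 774.
Substituting N_2 = 774 - 0.959N_1 into the first: N_1(1 - 0.191·0.959) = 489 - 0.191·774.
So N_1* = 341/0.817 = 418, and then N_2* = 774 - 0.959·418 = 373.

N_1* ≈ 418, N_2* ≈ 373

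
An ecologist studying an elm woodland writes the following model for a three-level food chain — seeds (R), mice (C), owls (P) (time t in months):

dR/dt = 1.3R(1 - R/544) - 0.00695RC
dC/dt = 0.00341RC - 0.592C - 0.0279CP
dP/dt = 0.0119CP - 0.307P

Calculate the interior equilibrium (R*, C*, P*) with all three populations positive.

R* ≈ 469, C* ≈ 25.8, P* ≈ 36.1

From dP/dt = 0: 0.0119C* = 0.307, so C* = 25.8.
From dR/dt = 0: 1.3(1 - R*/544) = 0.00695·25.8, giving R* = 544·(1 - 0.138) = 469.
From dC/dt = 0: 0.00341·469 - 0.592 = 0.0279P*, so P* = 1.01/0.0279 = 36.1.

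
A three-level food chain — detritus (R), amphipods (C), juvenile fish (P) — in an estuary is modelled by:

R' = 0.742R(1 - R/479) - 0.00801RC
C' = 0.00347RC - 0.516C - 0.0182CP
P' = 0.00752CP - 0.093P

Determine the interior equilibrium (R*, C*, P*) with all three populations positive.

From dP/dt = 0: 0.00752C* = 0.093, so C* = 12.4.
From dR/dt = 0: 0.742(1 - R*/479) = 0.00801·12.4, giving R* = 479·(1 - 0.134) = 415.
From dC/dt = 0: 0.00347·415 - 0.516 = 0.0182P*, so P* = 0.924/0.0182 = 50.8.

R* ≈ 415, C* ≈ 12.4, P* ≈ 50.8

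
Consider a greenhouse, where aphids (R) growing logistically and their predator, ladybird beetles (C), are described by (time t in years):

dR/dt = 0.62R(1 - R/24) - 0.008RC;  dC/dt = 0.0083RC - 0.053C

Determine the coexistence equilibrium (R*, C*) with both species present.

R* ≈ 6.39, C* ≈ 56.9

From dC/dt = 0 with C > 0: 0.0083R* = 0.053, so R* = 6.39.
Substitute into dR/dt = 0: 0.62(1 - 6.39/24) = 0.008C*.
The bracket is 0.734, giving C* = 0.455/0.008 = 56.9.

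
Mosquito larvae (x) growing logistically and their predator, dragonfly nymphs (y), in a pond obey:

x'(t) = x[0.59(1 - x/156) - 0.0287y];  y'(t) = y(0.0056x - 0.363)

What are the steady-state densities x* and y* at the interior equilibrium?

x* ≈ 64.8, y* ≈ 12

From dy/dt = 0 with y > 0: 0.0056x* = 0.363, so x* = 64.8.
Substitute into dx/dt = 0: 0.59(1 - 64.8/156) = 0.0287y*.
The bracket is 0.584, giving y* = 0.345/0.0287 = 12.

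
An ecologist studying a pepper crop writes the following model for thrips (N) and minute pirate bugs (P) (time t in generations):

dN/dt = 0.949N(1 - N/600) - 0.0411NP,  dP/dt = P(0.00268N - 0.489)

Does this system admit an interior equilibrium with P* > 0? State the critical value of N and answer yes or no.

Threshold N = 182; K > 182, so yes, the predator persists.

The predator equation gives dP/dt > 0 only when N > 0.489/0.00268 = 182.
Without the predator, N → K = 600. Since 600 > 182, the predator can invade and persist.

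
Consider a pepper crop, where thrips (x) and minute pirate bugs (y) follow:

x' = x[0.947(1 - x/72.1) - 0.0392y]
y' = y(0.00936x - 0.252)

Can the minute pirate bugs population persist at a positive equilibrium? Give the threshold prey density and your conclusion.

The predator equation gives dy/dt > 0 only when x > 0.252/0.00936 = 26.9.
Without the predator, x → K = 72.1. Since 72.1 > 26.9, the predator can invade and persist.

Threshold x = 26.9; K > 26.9, so yes, the predator persists.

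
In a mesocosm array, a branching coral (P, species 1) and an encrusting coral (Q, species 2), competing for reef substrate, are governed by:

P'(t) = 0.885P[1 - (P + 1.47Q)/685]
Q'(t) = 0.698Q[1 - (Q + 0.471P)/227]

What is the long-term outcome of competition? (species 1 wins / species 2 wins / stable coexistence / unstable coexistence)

species 1 excludes species 2

Compare the nullcline intercepts: K1/α12 = 685/1.47 = 466 > K2 = 227; K2/α21 = 227/0.471 = 482 < K1 = 685.
Since the inequalities point opposite ways, species 1 can invade but species 2 cannot.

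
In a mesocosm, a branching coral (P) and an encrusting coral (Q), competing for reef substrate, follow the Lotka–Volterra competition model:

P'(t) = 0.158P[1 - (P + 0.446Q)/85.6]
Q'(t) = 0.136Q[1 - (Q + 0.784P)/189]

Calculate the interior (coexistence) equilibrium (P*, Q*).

P* ≈ 2.01, Q* ≈ 187

Setting both brackets to zero gives the nullclines P + 0.446Q = 85.6 and 0.784P + Q = 189.
Substituting Q = 189 - 0.784P into the first: P(1 - 0.446·0.784) = 85.6 - 0.446·189.
So P* = 1.31/0.65 = 2.01, and then Q* = 189 - 0.784·2.01 = 187.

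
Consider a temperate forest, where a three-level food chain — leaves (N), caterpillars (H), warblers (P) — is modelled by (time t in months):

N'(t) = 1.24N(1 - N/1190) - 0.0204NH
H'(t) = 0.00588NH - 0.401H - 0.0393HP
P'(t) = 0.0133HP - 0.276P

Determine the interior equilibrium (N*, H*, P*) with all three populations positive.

From dP/dt = 0: 0.0133H* = 0.276, so H* = 20.8.
From dN/dt = 0: 1.24(1 - N*/1190) = 0.0204·20.8, giving N* = 1190·(1 - 0.341) = 784.
From dH/dt = 0: 0.00588·784 - 0.401 = 0.0393P*, so P* = 4.21/0.0393 = 107.

N* ≈ 784, H* ≈ 20.8, P* ≈ 107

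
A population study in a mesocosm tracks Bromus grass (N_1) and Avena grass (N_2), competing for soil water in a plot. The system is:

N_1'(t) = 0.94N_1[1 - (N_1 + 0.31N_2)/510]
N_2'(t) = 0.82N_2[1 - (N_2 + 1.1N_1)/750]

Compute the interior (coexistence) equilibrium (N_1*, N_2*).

N_1* ≈ 421, N_2* ≈ 287

Setting both brackets to zero gives the nullclines N_1 + 0.31N_2 = 510 and 1.1N_1 + N_2 = 750.
Substituting N_2 = 750 - 1.1N_1 into the first: N_1(1 - 0.31·1.1) = 510 - 0.31·750.
So N_1* = 278/0.659 = 421, and then N_2* = 750 - 1.1·421 = 287.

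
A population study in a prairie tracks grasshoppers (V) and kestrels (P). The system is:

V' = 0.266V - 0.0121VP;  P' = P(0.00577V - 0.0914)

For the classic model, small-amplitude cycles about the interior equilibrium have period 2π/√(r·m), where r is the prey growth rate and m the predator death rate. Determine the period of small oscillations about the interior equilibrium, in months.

T ≈ 40.3 months

Here r = 0.266 and m = 0.0914, so r·m = 0.0243.
ω = √0.0243 = 0.156 per month, hence T = 2π/ω ≈ 40.3 months.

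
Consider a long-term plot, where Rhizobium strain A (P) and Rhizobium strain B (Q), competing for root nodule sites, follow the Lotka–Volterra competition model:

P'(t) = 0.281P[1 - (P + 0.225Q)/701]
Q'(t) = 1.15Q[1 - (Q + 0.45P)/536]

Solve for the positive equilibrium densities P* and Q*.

P* ≈ 646, Q* ≈ 245

Setting both brackets to zero gives the nullclines P + 0.225Q = 701 and 0.45P + Q = 536.
Substituting Q = 536 - 0.45P into the first: P(1 - 0.225·0.45) = 701 - 0.225·536.
So P* = 580/0.899 = 646, and then Q* = 536 - 0.45·646 = 245.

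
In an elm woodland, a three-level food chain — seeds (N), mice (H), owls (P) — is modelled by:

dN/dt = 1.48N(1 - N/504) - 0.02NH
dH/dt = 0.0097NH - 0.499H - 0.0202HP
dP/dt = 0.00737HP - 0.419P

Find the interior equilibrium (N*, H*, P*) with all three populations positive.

N* ≈ 117, H* ≈ 56.9, P* ≈ 31.4

From dP/dt = 0: 0.00737H* = 0.419, so H* = 56.9.
From dN/dt = 0: 1.48(1 - N*/504) = 0.02·56.9, giving N* = 504·(1 - 0.768) = 117.
From dH/dt = 0: 0.0097·117 - 0.499 = 0.0202P*, so P* = 0.634/0.0202 = 31.4.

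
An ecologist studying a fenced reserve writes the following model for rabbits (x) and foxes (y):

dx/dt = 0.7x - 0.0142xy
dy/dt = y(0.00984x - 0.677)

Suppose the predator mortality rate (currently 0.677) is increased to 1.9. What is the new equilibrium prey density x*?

x* ≈ 193

At the interior fixed point, setting dy/dt = 0 with y > 0 fixes x* = (predator death rate)/(xy coefficient) — independent of the other coefficients.
With the change, x* = 1.9/0.00984 = 193; it rises from 68.8.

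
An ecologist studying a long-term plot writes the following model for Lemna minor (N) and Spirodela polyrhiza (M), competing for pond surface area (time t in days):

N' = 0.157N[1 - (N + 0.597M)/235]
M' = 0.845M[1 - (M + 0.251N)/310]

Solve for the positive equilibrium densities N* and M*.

N* ≈ 58.7, M* ≈ 295

Setting both brackets to zero gives the nullclines N + 0.597M = 235 and 0.251N + M = 310.
Substituting M = 310 - 0.251N into the first: N(1 - 0.597·0.251) = 235 - 0.597·310.
So N* = 49.9/0.85 = 58.7, and then M* = 310 - 0.251·58.7 = 295.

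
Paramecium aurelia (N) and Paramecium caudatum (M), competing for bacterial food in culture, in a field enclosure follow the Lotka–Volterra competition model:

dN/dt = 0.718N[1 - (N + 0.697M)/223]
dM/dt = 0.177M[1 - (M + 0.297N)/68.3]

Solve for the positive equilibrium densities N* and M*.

Setting both brackets to zero gives the nullclines N + 0.697M = 223 and 0.297N + M = 68.3.
Substituting M = 68.3 - 0.297N into the first: N(1 - 0.697·0.297) = 223 - 0.697·68.3.
So N* = 175/0.793 = 221, and then M* = 68.3 - 0.297·221 = 2.61.

N* ≈ 221, M* ≈ 2.61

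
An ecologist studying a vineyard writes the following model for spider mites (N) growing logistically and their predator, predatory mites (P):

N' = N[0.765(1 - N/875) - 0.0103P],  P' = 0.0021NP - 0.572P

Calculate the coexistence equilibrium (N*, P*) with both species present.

N* ≈ 272, P* ≈ 51.2

From dP/dt = 0 with P > 0: 0.0021N* = 0.572, so N* = 272.
Substitute into dN/dt = 0: 0.765(1 - 272/875) = 0.0103P*.
The bracket is 0.689, giving P* = 0.527/0.0103 = 51.2.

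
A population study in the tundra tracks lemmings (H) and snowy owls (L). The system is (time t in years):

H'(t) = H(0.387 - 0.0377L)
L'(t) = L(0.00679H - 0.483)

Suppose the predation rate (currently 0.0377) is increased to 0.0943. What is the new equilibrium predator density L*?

L* ≈ 4.1

At the interior fixed point, setting dH/dt = 0 with H > 0 fixes L* = (prey growth rate)/(HL coefficient) — independent of the other coefficients.
With the change, L* = 0.387/0.0943 = 4.1; it falls from 10.3.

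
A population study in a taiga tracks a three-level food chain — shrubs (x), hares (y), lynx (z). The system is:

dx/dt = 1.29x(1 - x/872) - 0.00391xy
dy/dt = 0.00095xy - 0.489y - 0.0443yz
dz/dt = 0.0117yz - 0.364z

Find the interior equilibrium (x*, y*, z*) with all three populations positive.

x* ≈ 790, y* ≈ 31.1, z* ≈ 5.9

From dz/dt = 0: 0.0117y* = 0.364, so y* = 31.1.
From dx/dt = 0: 1.29(1 - x*/872) = 0.00391·31.1, giving x* = 872·(1 - 0.0943) = 790.
From dy/dt = 0: 0.00095·790 - 0.489 = 0.0443z*, so z* = 0.261/0.0443 = 5.9.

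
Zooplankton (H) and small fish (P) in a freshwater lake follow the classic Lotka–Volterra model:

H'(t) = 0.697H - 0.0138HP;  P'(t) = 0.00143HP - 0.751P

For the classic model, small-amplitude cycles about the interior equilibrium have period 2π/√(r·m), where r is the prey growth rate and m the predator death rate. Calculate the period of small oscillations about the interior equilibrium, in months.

T ≈ 8.68 months

Here r = 0.697 and m = 0.751, so r·m = 0.523.
ω = √0.523 = 0.723 per month, hence T = 2π/ω ≈ 8.68 months.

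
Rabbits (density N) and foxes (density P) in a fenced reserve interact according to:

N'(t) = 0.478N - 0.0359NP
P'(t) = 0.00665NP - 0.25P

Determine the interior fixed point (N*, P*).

N* ≈ 37.6, P* ≈ 13.3

Set dP/dt = 0 with P > 0: 0.00665N - 0.25 = 0, so N* = 0.25/0.00665 = 37.6.
Set dN/dt = 0 with N > 0: 0.478 - 0.0359P = 0, so P* = 0.478/0.0359 = 13.3.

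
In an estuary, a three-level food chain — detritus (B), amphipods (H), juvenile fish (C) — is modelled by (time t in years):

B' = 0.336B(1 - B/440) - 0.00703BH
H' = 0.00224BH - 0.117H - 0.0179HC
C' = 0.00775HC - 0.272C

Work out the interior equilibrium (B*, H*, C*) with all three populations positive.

From dC/dt = 0: 0.00775H* = 0.272, so H* = 35.1.
From dB/dt = 0: 0.336(1 - B*/440) = 0.00703·35.1, giving B* = 440·(1 - 0.734) = 117.
From dH/dt = 0: 0.00224·117 - 0.117 = 0.0179C*, so C* = 0.145/0.0179 = 8.09.

B* ≈ 117, H* ≈ 35.1, C* ≈ 8.09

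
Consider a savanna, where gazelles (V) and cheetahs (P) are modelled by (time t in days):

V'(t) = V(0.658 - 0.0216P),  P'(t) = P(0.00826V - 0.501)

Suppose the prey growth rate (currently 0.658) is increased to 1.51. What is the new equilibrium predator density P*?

P* ≈ 69.9

At the interior fixed point, setting dV/dt = 0 with V > 0 fixes P* = (prey growth rate)/(VP coefficient) — independent of the other coefficients.
With the change, P* = 1.51/0.0216 = 69.9; it rises from 30.5.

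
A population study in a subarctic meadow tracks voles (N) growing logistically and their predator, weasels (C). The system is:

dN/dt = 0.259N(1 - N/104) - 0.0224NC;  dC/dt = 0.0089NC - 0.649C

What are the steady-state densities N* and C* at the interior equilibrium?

N* ≈ 72.9, C* ≈ 3.46

From dC/dt = 0 with C > 0: 0.0089N* = 0.649, so N* = 72.9.
Substitute into dN/dt = 0: 0.259(1 - 72.9/104) = 0.0224C*.
The bracket is 0.299, giving C* = 0.0774/0.0224 = 3.46.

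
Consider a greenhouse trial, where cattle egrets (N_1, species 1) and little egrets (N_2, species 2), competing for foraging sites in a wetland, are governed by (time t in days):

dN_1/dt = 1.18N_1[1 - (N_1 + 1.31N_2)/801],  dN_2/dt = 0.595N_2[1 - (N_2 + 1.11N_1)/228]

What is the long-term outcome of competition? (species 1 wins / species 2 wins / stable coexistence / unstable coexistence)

Compare the nullcline intercepts: K1/α12 = 801/1.31 = 611 > K2 = 228; K2/α21 = 228/1.11 = 205 < K1 = 801.
Since the inequalities point opposite ways, species 1 can invade but species 2 cannot.

species 1 excludes species 2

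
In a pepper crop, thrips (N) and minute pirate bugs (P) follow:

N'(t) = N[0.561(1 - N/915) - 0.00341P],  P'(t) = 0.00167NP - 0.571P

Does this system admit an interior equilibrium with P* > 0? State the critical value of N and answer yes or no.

The predator equation gives dP/dt > 0 only when N > 0.571/0.00167 = 342.
Without the predator, N → K = 915. Since 915 > 342, the predator can invade and persist.

Threshold N = 342; K > 342, so yes, the predator persists.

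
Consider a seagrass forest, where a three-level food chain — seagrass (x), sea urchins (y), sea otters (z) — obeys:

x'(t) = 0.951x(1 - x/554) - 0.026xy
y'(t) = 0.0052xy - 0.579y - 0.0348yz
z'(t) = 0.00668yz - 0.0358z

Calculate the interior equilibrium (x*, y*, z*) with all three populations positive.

x* ≈ 473, y* ≈ 5.36, z* ≈ 54

From dz/dt = 0: 0.00668y* = 0.0358, so y* = 5.36.
From dx/dt = 0: 0.951(1 - x*/554) = 0.026·5.36, giving x* = 554·(1 - 0.147) = 473.
From dy/dt = 0: 0.0052·473 - 0.579 = 0.0348z*, so z* = 1.88/0.0348 = 54.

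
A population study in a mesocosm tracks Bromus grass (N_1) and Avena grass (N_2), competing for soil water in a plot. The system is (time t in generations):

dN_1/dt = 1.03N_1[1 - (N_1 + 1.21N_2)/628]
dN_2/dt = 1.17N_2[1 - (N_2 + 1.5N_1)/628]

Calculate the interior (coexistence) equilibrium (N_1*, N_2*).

Setting both brackets to zero gives the nullclines N_1 + 1.21N_2 = 628 and 1.5N_1 + N_2 = 628.
Substituting N_2 = 628 - 1.5N_1 into the first: N_1(1 - 1.21·1.5) = 628 - 1.21·628.
So N_1* = -132/-0.815 = 162, and then N_2* = 628 - 1.5·162 = 385.

N_1* ≈ 162, N_2* ≈ 385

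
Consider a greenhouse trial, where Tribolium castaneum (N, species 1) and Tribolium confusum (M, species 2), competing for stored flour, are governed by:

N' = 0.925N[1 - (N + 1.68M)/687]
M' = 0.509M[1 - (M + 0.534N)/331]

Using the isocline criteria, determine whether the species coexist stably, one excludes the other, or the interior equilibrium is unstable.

Compare the nullcline intercepts: K1/α12 = 687/1.68 = 409 > K2 = 331; K2/α21 = 331/0.534 = 620 < K1 = 687.
Since the inequalities point opposite ways, species 1 can invade but species 2 cannot.

species 1 excludes species 2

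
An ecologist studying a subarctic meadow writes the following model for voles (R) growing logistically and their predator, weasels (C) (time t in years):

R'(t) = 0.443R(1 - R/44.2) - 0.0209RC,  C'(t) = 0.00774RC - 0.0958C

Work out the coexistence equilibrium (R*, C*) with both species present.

R* ≈ 12.4, C* ≈ 15.3

From dC/dt = 0 with C > 0: 0.00774R* = 0.0958, so R* = 12.4.
Substitute into dR/dt = 0: 0.443(1 - 12.4/44.2) = 0.0209C*.
The bracket is 0.72, giving C* = 0.319/0.0209 = 15.3.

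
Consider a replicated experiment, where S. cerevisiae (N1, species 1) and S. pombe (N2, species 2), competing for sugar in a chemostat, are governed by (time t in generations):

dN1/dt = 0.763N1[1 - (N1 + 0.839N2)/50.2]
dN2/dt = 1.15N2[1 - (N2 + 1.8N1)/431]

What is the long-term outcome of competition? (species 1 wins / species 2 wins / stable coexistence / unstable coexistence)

Compare the nullcline intercepts: K1/α12 = 50.2/0.839 = 59.8 < K2 = 431; K2/α21 = 431/1.8 = 239 > K1 = 50.2.
Since the inequalities point opposite ways, species 2 can invade but species 1 cannot.

species 2 excludes species 1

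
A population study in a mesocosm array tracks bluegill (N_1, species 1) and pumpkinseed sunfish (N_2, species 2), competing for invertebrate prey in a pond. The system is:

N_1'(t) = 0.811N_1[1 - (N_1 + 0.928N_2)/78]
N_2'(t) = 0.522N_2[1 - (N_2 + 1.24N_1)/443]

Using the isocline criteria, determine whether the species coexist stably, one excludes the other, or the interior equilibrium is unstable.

Compare the nullcline intercepts: K1/α12 = 78/0.928 = 84.1 < K2 = 443; K2/α21 = 443/1.24 = 357 > K1 = 78.
Since the inequalities point opposite ways, species 2 can invade but species 1 cannot.

species 2 excludes species 1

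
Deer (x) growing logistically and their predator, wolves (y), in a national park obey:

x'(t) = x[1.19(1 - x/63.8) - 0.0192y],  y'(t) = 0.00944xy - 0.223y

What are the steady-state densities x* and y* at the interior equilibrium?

From dy/dt = 0 with y > 0: 0.00944x* = 0.223, so x* = 23.6.
Substitute into dx/dt = 0: 1.19(1 - 23.6/63.8) = 0.0192y*.
The bracket is 0.63, giving y* = 0.749/0.0192 = 39.

x* ≈ 23.6, y* ≈ 39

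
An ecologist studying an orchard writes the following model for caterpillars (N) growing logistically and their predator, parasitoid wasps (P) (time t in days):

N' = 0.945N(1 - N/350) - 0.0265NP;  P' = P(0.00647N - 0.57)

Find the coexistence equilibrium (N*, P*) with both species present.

N* ≈ 88.1, P* ≈ 26.7

From dP/dt = 0 with P > 0: 0.00647N* = 0.57, so N* = 88.1.
Substitute into dN/dt = 0: 0.945(1 - 88.1/350) = 0.0265P*.
The bracket is 0.748, giving P* = 0.707/0.0265 = 26.7.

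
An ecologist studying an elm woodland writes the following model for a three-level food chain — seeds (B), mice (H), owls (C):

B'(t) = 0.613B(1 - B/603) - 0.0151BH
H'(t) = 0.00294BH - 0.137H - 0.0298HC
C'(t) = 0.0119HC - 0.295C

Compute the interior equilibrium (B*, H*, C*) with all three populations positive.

From dC/dt = 0: 0.0119H* = 0.295, so H* = 24.8.
From dB/dt = 0: 0.613(1 - B*/603) = 0.0151·24.8, giving B* = 603·(1 - 0.611) = 235.
From dH/dt = 0: 0.00294·235 - 0.137 = 0.0298C*, so C* = 0.553/0.0298 = 18.6.

B* ≈ 235, H* ≈ 24.8, C* ≈ 18.6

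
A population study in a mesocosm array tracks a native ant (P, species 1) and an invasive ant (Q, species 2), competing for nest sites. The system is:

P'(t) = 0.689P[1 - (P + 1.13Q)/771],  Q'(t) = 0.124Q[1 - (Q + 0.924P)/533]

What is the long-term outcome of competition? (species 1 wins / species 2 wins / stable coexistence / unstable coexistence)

Compare the nullcline intercepts: K1/α12 = 771/1.13 = 682 > K2 = 533; K2/α21 = 533/0.924 = 577 < K1 = 771.
Since the inequalities point opposite ways, species 1 can invade but species 2 cannot.

species 1 excludes species 2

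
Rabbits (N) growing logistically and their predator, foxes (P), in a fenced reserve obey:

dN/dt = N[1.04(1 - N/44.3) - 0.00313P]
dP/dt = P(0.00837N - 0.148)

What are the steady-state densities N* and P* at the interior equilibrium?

From dP/dt = 0 with P > 0: 0.00837N* = 0.148, so N* = 17.7.
Substitute into dN/dt = 0: 1.04(1 - 17.7/44.3) = 0.00313P*.
The bracket is 0.601, giving P* = 0.625/0.00313 = 200.

N* ≈ 17.7, P* ≈ 200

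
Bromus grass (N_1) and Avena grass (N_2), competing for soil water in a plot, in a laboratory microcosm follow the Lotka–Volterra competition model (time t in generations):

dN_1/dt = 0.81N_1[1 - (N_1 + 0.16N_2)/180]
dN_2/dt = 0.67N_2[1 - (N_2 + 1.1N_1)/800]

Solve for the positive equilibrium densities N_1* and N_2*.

N_1* ≈ 63.1, N_2* ≈ 731

Setting both brackets to zero gives the nullclines N_1 + 0.16N_2 = 180 and 1.1N_1 + N_2 = 800.
Substituting N_2 = 800 - 1.1N_1 into the first: N_1(1 - 0.16·1.1) = 180 - 0.16·800.
So N_1* = 52/0.824 = 63.1, and then N_2* = 800 - 1.1·63.1 = 731.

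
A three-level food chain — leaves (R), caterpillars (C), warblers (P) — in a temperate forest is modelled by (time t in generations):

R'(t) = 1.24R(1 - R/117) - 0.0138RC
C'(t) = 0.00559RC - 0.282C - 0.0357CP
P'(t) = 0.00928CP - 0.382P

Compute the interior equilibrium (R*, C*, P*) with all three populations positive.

R* ≈ 63.4, C* ≈ 41.2, P* ≈ 2.03

From dP/dt = 0: 0.00928C* = 0.382, so C* = 41.2.
From dR/dt = 0: 1.24(1 - R*/117) = 0.0138·41.2, giving R* = 117·(1 - 0.458) = 63.4.
From dC/dt = 0: 0.00559·63.4 - 0.282 = 0.0357P*, so P* = 0.0724/0.0357 = 2.03.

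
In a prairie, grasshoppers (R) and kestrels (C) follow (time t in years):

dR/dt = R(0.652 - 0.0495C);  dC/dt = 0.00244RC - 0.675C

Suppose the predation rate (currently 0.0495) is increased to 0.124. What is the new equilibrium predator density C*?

C* ≈ 5.26

At the interior fixed point, setting dR/dt = 0 with R > 0 fixes C* = (prey growth rate)/(RC coefficient) — independent of the other coefficients.
With the change, C* = 0.652/0.124 = 5.26; it falls from 13.2.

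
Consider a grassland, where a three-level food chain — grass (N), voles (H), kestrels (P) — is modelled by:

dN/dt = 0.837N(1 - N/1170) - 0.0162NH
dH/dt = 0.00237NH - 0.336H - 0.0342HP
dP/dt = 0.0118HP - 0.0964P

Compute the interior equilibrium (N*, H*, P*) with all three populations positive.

N* ≈ 985, H* ≈ 8.17, P* ≈ 58.4

From dP/dt = 0: 0.0118H* = 0.0964, so H* = 8.17.
From dN/dt = 0: 0.837(1 - N*/1170) = 0.0162·8.17, giving N* = 1170·(1 - 0.158) = 985.
From dH/dt = 0: 0.00237·985 - 0.336 = 0.0342P*, so P* = 2/0.0342 = 58.4.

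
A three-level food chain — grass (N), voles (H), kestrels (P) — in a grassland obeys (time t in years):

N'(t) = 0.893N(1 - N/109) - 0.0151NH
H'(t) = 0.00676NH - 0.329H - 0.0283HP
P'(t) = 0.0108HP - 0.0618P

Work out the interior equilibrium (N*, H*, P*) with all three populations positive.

From dP/dt = 0: 0.0108H* = 0.0618, so H* = 5.72.
From dN/dt = 0: 0.893(1 - N*/109) = 0.0151·5.72, giving N* = 109·(1 - 0.0968) = 98.5.
From dH/dt = 0: 0.00676·98.5 - 0.329 = 0.0283P*, so P* = 0.337/0.0283 = 11.9.

N* ≈ 98.5, H* ≈ 5.72, P* ≈ 11.9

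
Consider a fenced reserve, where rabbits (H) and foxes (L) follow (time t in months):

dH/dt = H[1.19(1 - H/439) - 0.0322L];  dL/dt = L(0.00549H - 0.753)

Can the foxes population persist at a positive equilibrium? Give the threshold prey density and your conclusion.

The predator equation gives dL/dt > 0 only when H > 0.753/0.00549 = 137.
Without the predator, H → K = 439. Since 439 > 137, the predator can invade and persist.

Threshold H = 137; K > 137, so yes, the predator persists.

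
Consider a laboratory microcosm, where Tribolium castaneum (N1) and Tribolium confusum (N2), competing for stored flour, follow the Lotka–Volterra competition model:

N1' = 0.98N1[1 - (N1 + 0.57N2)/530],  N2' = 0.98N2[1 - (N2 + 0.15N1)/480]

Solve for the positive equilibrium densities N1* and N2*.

N1* ≈ 280, N2* ≈ 438

Setting both brackets to zero gives the nullclines N1 + 0.57N2 = 530 and 0.15N1 + N2 = 480.
Substituting N2 = 480 - 0.15N1 into the first: N1(1 - 0.57·0.15) = 530 - 0.57·480.
So N1* = 256/0.914 = 280, and then N2* = 480 - 0.15·280 = 438.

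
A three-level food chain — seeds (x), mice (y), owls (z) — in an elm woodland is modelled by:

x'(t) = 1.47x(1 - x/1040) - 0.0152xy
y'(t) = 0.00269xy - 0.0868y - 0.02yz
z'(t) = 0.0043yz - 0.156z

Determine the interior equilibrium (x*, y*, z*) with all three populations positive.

From dz/dt = 0: 0.0043y* = 0.156, so y* = 36.3.
From dx/dt = 0: 1.47(1 - x*/1040) = 0.0152·36.3, giving x* = 1040·(1 - 0.375) = 650.
From dy/dt = 0: 0.00269·650 - 0.0868 = 0.02z*, so z* = 1.66/0.02 = 83.1.

x* ≈ 650, y* ≈ 36.3, z* ≈ 83.1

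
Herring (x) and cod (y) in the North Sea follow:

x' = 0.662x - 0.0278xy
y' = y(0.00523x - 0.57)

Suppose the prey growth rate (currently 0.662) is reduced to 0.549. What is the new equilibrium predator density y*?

At the interior fixed point, setting dx/dt = 0 with x > 0 fixes y* = (prey growth rate)/(xy coefficient) — independent of the other coefficients.
With the change, y* = 0.549/0.0278 = 19.7; it falls from 23.8.

y* ≈ 19.7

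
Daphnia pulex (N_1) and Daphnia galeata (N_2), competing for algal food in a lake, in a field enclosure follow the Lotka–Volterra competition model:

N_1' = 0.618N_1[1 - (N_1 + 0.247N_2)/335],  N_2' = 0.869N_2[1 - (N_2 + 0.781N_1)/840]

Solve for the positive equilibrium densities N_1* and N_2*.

N_1* ≈ 158, N_2* ≈ 717

Setting both brackets to zero gives the nullclines N_1 + 0.247N_2 = 335 and 0.781N_1 + N_2 = 840.
Substituting N_2 = 840 - 0.781N_1 into the first: N_1(1 - 0.247·0.781) = 335 - 0.247·840.
So N_1* = 128/0.807 = 158, and then N_2* = 840 - 0.781·158 = 717.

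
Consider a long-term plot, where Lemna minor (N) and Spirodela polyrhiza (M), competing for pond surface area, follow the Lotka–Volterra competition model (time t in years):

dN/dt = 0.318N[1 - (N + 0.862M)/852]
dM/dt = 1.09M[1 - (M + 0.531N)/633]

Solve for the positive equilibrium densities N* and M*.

N* ≈ 565, M* ≈ 333

Setting both brackets to zero gives the nullclines N + 0.862M = 852 and 0.531N + M = 633.
Substituting M = 633 - 0.531N into the first: N(1 - 0.862·0.531) = 852 - 0.862·633.
So N* = 306/0.542 = 565, and then M* = 633 - 0.531·565 = 333.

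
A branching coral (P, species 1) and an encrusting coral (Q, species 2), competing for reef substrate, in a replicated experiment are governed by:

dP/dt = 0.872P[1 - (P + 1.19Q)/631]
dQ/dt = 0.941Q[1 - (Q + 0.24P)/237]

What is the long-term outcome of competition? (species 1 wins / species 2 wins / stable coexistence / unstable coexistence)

Compare the nullcline intercepts: K1/α12 = 631/1.19 = 530 > K2 = 237; K2/α21 = 237/0.24 = 988 > K1 = 631.
Since both inequalities hold, each species can invade when rare, so the interior equilibrium is stable.

stable coexistence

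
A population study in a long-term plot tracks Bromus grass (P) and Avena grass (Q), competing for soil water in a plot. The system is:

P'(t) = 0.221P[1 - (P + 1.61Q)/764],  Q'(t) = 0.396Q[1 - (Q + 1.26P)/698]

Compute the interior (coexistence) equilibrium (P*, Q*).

Setting both brackets to zero gives the nullclines P + 1.61Q = 764 and 1.26P + Q = 698.
Substituting Q = 698 - 1.26P into the first: P(1 - 1.61·1.26) = 764 - 1.61·698.
So P* = -360/-1.03 = 350, and then Q* = 698 - 1.26·350 = 257.

P* ≈ 350, Q* ≈ 257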